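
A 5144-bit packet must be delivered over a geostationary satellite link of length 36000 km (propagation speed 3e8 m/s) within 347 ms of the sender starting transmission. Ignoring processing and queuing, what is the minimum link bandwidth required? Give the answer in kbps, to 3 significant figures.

Propagation delay = 36000000 / 300000000 = 120 ms.
Transmission budget = 347 − 120 = 227 ms.
R ≥ L / t_tx = 5144 bits / 0.227 s = 22.7 kbps.

22.7 kbps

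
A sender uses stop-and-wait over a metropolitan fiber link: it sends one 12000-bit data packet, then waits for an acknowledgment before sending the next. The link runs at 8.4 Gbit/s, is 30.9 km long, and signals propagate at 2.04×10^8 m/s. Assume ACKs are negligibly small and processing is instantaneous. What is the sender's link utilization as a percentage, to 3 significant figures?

0.469 %

t_tx = L/R = 12000/8400000000 = 1.42857e-06 s.
t_prop = 30900/204000000 = 0.000151471 s; RTT = 0.000302941 s.
Cycle = t_tx + RTT = 0.00030437 s.
Utilization = t_tx / cycle = 1.42857e-06/0.00030437 = 0.469 %.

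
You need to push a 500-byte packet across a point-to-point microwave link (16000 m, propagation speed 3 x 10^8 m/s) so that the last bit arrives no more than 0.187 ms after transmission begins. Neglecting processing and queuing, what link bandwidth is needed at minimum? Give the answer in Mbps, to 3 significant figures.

L = 4000 bits.
Propagation delay = 16000 / 300000000 = 0.0533333 ms.
Transmission budget = 0.187 − 0.0533333 = 0.133667 ms.
R ≥ L / t_tx = 4000 bits / 0.000133667 s = 29.9 Mbps.

29.9 Mbps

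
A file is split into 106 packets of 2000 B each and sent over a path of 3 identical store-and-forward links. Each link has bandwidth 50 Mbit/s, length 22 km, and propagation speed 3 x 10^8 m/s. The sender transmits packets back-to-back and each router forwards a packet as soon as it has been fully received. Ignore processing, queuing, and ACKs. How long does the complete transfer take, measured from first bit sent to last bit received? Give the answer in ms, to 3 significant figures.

Per-hop transmission t_tx = L/R = 16000/50000000 = 0.32 ms.
Per-hop propagation t_prop = 22000/300000000 = 0.0733333 ms.
Pipeline fill: first packet needs 3·t_tx to clear all hops; remaining 105 packets each add one t_tx.
Total = (3+106-1)·t_tx + 3·t_prop = 108·0.32 + 3·0.0733333 = 34.8 ms.

34.8 ms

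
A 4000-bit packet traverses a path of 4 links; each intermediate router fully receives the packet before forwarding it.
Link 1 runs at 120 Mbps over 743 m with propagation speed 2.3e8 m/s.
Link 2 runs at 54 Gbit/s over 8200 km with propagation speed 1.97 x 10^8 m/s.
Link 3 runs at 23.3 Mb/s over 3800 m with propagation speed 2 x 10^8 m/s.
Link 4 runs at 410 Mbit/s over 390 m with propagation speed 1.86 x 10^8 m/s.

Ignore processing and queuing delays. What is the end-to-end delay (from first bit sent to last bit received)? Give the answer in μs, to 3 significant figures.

41900 μs

Transmission delays (L/R per hop): 33.3333, 0.0740741, 171.674, 9.7561 μs; sum = 214.837 μs.
Propagation delays (d/s per hop): 3.23043, 41624.4, 19, 2.09677 μs; sum = 41648.7 μs.
End-to-end = 41900 μs.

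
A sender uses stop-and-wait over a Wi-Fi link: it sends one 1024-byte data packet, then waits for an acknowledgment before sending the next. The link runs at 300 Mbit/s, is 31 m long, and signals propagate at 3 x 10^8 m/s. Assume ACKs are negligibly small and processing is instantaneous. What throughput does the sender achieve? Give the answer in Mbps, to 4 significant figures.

t_tx = L/R = 8192/300000000 = 2.73067e-05 s.
t_prop = 31/300000000 = 1.03333e-07 s; RTT = 2.06667e-07 s.
Cycle = t_tx + RTT = 2.75133e-05 s.
Throughput = L / cycle = 8192 / 2.75133e-05 = 297.7 Mbps.

297.7 Mbps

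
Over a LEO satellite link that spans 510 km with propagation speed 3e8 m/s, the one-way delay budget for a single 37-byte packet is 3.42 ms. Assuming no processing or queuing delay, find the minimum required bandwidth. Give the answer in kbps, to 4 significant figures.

L = 296 bits.
Propagation delay = 510000 / 300000000 = 1.7 ms.
Transmission budget = 3.42 − 1.7 = 1.72 ms.
R ≥ L / t_tx = 296 bits / 0.00172 s = 172.1 kbps.

172.1 kbps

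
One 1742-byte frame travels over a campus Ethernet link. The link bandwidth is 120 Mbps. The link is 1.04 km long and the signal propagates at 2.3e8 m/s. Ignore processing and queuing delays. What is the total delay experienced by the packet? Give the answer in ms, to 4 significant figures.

L = 1742 × 8 = 13936 bits.
Transmission delay = L/R = 13936 / 120000000 = 0.116133 ms.
Propagation delay = d/s = 1040 m / 2.3e+08 m/s = 0.00452174 ms.
Total = 0.1207 ms.

0.1207 ms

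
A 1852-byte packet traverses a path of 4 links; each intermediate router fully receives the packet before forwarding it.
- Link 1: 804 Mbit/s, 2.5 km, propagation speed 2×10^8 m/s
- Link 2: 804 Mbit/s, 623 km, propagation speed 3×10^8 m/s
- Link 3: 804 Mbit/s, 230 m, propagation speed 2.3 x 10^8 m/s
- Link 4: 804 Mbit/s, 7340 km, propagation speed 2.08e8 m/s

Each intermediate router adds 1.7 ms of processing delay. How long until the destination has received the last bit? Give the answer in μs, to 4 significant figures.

42550 μs

L = 1852 × 8 = 14816 bits.
Transmission delay per hop = L/R = 14816/804000000 = 18.4279 μs; 4 hops → 73.7114 μs.
Propagation delays (d/s per hop): 12.5, 2076.67, 1, 35288.5 μs; sum = 37378.6 μs.
Processing at 3 router(s): 3 × 1.7 ms = 5100 μs.
End-to-end = 42550 μs.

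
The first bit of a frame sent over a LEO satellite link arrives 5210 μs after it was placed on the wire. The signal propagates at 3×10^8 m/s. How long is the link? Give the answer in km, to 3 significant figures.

d = s × t_prop = 300000000 × 0.00521 = 1560 km.

1560 km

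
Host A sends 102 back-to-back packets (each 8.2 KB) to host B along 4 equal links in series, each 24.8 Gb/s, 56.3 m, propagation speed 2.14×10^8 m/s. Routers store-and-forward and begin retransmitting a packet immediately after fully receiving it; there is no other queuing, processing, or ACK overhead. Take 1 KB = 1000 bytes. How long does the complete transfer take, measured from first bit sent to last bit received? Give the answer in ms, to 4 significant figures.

Per-hop transmission t_tx = L/R = 65600/24800000000 = 0.00264516 ms.
Per-hop propagation t_prop = 56.3/214000000 = 0.000263084 ms.
Pipeline fill: first packet needs 4·t_tx to clear all hops; remaining 101 packets each add one t_tx.
Total = (4+102-1)·t_tx + 4·t_prop = 105·0.00264516 + 4·0.000263084 = 0.2788 ms.

0.2788 ms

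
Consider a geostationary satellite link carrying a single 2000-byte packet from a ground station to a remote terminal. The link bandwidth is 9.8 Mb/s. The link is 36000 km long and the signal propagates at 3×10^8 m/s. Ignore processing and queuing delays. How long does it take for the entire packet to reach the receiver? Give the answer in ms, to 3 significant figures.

L = 2000 × 8 = 16000 bits.
Transmission delay = L/R = 16000 / 9800000 = 1.63265 ms.
Propagation delay = d/s = 36000000 m / 300000000 m/s = 120 ms.
Total = 122 ms.

122 ms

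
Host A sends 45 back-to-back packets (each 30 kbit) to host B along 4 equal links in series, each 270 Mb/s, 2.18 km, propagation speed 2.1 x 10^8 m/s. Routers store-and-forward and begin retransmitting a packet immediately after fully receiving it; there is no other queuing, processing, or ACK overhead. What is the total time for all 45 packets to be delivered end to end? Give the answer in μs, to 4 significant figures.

5375 μs

Per-hop transmission t_tx = L/R = 30000/270000000 = 111.111 μs.
Per-hop propagation t_prop = 2180/210000000 = 10.381 μs.
Pipeline fill: first packet needs 4·t_tx to clear all hops; remaining 44 packets each add one t_tx.
Total = (4+45-1)·t_tx + 4·t_prop = 48·111.111 + 4·10.381 = 5375 μs.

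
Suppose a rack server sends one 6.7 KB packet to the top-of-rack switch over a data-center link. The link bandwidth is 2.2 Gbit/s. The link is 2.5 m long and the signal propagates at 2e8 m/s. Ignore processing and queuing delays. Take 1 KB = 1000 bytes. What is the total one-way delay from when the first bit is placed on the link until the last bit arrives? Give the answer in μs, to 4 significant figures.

24.38 μs

L = 53600 bits.
Transmission delay = L/R = 53600 / 2200000000 = 24.3636 μs.
Propagation delay = d/s = 2.5 m / 200000000 m/s = 0.0125 μs.
Total = 24.38 μs.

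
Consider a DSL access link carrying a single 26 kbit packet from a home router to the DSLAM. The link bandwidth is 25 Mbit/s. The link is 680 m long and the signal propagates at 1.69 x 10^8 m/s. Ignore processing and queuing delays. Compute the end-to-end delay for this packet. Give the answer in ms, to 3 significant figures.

L = 26000 bits.
Transmission delay = L/R = 26000 / 25000000 = 1.04 ms.
Propagation delay = d/s = 680 m / 169000000 m/s = 0.00402367 ms.
Total = 1.04 ms.

1.04 ms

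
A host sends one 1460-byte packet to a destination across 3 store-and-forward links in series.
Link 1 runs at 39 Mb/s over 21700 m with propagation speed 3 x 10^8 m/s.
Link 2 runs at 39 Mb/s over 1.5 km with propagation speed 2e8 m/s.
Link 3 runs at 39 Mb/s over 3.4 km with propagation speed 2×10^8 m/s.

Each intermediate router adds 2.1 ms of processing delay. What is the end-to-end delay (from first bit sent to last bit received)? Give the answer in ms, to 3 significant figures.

5.20 ms

L = 1460 × 8 = 11680 bits.
Transmission delay per hop = L/R = 11680/39000000 = 0.299487 ms; 3 hops → 0.898462 ms.
Propagation delays (d/s per hop): 0.0723333, 0.0075, 0.017 ms; sum = 0.0968333 ms.
Processing at 2 router(s): 2 × 2.1 ms = 4.2 ms.
End-to-end = 5.20 ms.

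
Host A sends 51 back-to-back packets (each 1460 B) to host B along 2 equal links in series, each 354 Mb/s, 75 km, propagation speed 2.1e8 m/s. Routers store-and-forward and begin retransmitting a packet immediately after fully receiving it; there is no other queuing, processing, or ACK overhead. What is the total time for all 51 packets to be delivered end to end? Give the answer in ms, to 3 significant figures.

2.43 ms

Per-hop transmission t_tx = L/R = 11680/354000000 = 0.0329944 ms.
Per-hop propagation t_prop = 75000/210000000 = 0.357143 ms.
Pipeline fill: first packet needs 2·t_tx to clear all hops; remaining 50 packets each add one t_tx.
Total = (2+51-1)·t_tx + 2·t_prop = 52·0.0329944 + 2·0.357143 = 2.43 ms.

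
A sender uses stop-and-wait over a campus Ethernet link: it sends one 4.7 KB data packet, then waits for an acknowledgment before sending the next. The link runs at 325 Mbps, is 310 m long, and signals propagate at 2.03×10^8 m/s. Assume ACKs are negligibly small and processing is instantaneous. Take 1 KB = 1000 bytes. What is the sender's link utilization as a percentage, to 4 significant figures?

97.43 %

t_tx = L/R = 37600/325000000 = 0.000115692 s.
t_prop = 310/2.03e+08 = 1.52709e-06 s; RTT = 3.05419e-06 s.
Cycle = t_tx + RTT = 0.000118746 s.
Utilization = t_tx / cycle = 0.000115692/0.000118746 = 97.43 %.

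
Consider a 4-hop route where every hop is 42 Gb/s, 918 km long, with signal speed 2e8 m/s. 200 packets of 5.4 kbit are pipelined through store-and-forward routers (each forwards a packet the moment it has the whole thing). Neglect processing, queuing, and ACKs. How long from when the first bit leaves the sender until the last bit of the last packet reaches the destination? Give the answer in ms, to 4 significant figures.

Per-hop transmission t_tx = L/R = 5400/42000000000 = 0.000128571 ms.
Per-hop propagation t_prop = 918000/200000000 = 4.59 ms.
Pipeline fill: first packet needs 4·t_tx to clear all hops; remaining 199 packets each add one t_tx.
Total = (4+200-1)·t_tx + 4·t_prop = 203·0.000128571 + 4·4.59 = 18.39 ms.

18.39 ms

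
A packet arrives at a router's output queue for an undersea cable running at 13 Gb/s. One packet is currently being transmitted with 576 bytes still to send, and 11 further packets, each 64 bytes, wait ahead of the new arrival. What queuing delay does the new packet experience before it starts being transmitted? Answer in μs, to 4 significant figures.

0.7877 μs

Each queued packet: L/R = 512/13000000000 = 0.0393846 μs.
11 queued → 0.433231 μs.
Plus remaining 4608 bits of current packet: 0.354462 μs.
Queuing delay = 0.7877 μs.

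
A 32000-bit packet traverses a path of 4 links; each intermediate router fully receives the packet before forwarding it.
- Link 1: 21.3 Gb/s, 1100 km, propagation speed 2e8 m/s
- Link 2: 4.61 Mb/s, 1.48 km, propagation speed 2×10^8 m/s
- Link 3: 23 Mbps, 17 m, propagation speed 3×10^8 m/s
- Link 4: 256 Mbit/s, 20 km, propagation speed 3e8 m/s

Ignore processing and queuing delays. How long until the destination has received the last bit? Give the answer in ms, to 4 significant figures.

Transmission delays (L/R per hop): 0.00150235, 6.94143, 1.3913, 0.125 ms; sum = 8.45924 ms.
Propagation delays (d/s per hop): 5.5, 0.0074, 5.66667e-05, 0.0666667 ms; sum = 5.57412 ms.
End-to-end = 14.03 ms.

14.03 ms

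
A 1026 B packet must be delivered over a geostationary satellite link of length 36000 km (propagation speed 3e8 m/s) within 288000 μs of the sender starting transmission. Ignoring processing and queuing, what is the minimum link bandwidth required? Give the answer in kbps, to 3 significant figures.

48.9 kbps

L = 8208 bits.
Propagation delay = 36000000 / 300000000 = 120000 μs.
Transmission budget = 288000 − 120000 = 168000 μs.
R ≥ L / t_tx = 8208 bits / 0.168 s = 48.9 kbps.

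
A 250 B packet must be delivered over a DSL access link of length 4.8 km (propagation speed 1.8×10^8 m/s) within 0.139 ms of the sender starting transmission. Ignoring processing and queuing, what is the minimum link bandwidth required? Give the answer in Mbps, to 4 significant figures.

17.80 Mbps

L = 2000 bits.
Propagation delay = 4800 / 180000000 = 0.0266667 ms.
Transmission budget = 0.139 − 0.0266667 = 0.112333 ms.
R ≥ L / t_tx = 2000 bits / 0.000112333 s = 17.80 Mbps.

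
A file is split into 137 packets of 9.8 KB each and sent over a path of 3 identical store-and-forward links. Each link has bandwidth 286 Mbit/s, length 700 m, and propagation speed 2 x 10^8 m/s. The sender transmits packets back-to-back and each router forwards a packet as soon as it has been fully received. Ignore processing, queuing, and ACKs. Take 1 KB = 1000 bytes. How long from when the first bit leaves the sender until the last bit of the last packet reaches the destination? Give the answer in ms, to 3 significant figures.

38.1 ms

Per-hop transmission t_tx = L/R = 78400/286000000 = 0.274126 ms.
Per-hop propagation t_prop = 700/200000000 = 0.0035 ms.
Pipeline fill: first packet needs 3·t_tx to clear all hops; remaining 136 packets each add one t_tx.
Total = (3+137-1)·t_tx + 3·t_prop = 139·0.274126 + 3·0.0035 = 38.1 ms.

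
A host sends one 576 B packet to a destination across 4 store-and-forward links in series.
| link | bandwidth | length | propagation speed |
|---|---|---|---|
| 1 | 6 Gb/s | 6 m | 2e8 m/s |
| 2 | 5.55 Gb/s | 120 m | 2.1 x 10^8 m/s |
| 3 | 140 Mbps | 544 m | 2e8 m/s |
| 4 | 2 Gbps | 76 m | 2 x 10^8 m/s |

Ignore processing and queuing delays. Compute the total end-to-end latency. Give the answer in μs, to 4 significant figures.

L = 576 × 8 = 4608 bits.
Transmission delays (L/R per hop): 0.768, 0.83027, 32.9143, 2.304 μs; sum = 36.8166 μs.
Propagation delays (d/s per hop): 0.03, 0.571429, 2.72, 0.38 μs; sum = 3.70143 μs.
End-to-end = 40.52 μs.

40.52 μs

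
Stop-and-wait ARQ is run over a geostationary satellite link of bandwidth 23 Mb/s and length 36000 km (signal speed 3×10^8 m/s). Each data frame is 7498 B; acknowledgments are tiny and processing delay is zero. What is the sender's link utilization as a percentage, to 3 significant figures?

1.07 %

t_tx = L/R = 59984/23000000 = 0.002608 s.
t_prop = 36000000/300000000 = 0.12 s; RTT = 0.24 s.
Cycle = t_tx + RTT = 0.242608 s.
Utilization = t_tx / cycle = 0.002608/0.242608 = 1.07 %.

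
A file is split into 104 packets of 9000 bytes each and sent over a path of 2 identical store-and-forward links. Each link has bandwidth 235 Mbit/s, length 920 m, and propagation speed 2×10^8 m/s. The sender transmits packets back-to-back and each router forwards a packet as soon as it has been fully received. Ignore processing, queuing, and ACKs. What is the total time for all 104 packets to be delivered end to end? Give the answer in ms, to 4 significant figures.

32.18 ms

Per-hop transmission t_tx = L/R = 72000/235000000 = 0.306383 ms.
Per-hop propagation t_prop = 920/200000000 = 0.0046 ms.
Pipeline fill: first packet needs 2·t_tx to clear all hops; remaining 103 packets each add one t_tx.
Total = (2+104-1)·t_tx + 2·t_prop = 105·0.306383 + 2·0.0046 = 32.18 ms.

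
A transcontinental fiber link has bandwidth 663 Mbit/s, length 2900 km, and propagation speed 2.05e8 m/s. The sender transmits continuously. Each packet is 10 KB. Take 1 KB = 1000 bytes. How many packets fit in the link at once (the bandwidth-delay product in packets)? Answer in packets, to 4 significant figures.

Propagation delay = 2900000 / 2.05e+08 = 0.0141463 s.
BDP = R × t_prop = 663000000 × 0.0141463 = 9379020 bits.
In packets of 80000 bits: 117.2 packets.

117.2 packets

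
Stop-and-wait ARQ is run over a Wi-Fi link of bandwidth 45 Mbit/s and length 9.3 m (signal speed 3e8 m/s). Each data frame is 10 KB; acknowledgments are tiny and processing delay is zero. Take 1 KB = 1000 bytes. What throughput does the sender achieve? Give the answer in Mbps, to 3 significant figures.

45.0 Mbps

t_tx = L/R = 80000/45000000 = 0.00177778 s.
t_prop = 9.3/300000000 = 3.1e-08 s; RTT = 6.2e-08 s.
Cycle = t_tx + RTT = 0.00177784 s.
Throughput = L / cycle = 80000 / 0.00177784 = 45.0 Mbps.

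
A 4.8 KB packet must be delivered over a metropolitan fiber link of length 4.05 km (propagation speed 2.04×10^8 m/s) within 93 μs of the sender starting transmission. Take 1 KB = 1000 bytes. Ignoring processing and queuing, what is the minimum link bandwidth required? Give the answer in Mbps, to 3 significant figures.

L = 38400 bits.
Propagation delay = 4050 / 204000000 = 19.8529 μs.
Transmission budget = 93 − 19.8529 = 73.1471 μs.
R ≥ L / t_tx = 38400 bits / 7.31471e-05 s = 525 Mbps.

525 Mbps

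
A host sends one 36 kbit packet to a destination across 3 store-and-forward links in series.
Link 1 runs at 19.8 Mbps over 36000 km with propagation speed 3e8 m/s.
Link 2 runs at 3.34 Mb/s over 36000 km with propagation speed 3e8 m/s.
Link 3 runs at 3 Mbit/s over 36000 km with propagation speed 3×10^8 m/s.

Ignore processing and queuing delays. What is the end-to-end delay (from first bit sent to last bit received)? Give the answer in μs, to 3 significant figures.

L = 36000 bits.
Transmission delays (L/R per hop): 1818.18, 10778.4, 12000 μs; sum = 24596.6 μs.
Propagation delays (d/s per hop): 120000, 120000, 120000 μs; sum = 360000 μs.
End-to-end = 385000 μs.

385000 μs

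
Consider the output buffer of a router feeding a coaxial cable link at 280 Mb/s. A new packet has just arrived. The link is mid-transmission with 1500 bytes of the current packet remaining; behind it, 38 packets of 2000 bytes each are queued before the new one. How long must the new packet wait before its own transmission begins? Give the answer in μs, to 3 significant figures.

Each queued packet: L/R = 16000/280000000 = 57.1429 μs.
38 queued → 2171.43 μs.
Plus remaining 12000 bits of current packet: 42.8571 μs.
Queuing delay = 2210 μs.

2210 μs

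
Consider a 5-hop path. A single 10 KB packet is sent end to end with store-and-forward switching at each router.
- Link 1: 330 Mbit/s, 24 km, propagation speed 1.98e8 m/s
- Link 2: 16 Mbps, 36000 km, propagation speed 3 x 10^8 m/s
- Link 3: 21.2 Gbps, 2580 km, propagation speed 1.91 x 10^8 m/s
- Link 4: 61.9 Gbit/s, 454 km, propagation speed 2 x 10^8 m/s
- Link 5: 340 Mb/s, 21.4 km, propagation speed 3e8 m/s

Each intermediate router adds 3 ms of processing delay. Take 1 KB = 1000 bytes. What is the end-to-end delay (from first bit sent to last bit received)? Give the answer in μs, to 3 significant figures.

L = 80000 bits.
Transmission delays (L/R per hop): 242.424, 5000, 3.77358, 1.29241, 235.294 μs; sum = 5482.78 μs.
Propagation delays (d/s per hop): 121.212, 120000, 13507.9, 2270, 71.3333 μs; sum = 135970 μs.
Processing at 4 router(s): 4 × 3 ms = 12000 μs.
End-to-end = 153000 μs.

153000 μs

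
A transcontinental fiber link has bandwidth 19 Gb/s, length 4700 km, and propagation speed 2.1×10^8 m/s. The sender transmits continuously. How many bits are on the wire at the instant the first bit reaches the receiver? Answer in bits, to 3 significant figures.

425000000 bits

Propagation delay = 4700000 / 210000000 = 0.022381 s.
BDP = R × t_prop = 19000000000 × 0.022381 = 425238000 bits.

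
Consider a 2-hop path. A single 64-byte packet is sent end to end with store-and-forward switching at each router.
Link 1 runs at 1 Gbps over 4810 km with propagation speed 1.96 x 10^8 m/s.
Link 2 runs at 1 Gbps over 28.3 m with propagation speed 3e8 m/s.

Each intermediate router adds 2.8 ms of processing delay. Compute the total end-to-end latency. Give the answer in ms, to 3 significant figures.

27.3 ms

L = 64 × 8 = 512 bits.
Transmission delay per hop = L/R = 512/1000000000 = 0.000512 ms; 2 hops → 0.001024 ms.
Propagation delays (d/s per hop): 24.5408, 9.43333e-05 ms; sum = 24.5409 ms.
Processing at 1 router(s): 1 × 2.8 ms = 2.8 ms.
End-to-end = 27.3 ms.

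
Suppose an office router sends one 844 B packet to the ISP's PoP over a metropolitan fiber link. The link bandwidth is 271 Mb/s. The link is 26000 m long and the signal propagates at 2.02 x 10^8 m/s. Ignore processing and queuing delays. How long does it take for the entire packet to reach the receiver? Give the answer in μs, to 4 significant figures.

153.6 μs

L = 844 × 8 = 6752 bits.
Transmission delay = L/R = 6752 / 271000000 = 24.9151 μs.
Propagation delay = d/s = 26000 m / 202000000 m/s = 128.713 μs.
Total = 153.6 μs.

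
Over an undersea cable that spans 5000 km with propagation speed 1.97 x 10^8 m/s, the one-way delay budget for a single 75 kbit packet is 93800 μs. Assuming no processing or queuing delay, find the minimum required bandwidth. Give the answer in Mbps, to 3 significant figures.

1.10 Mbps

Propagation delay = 5000000 / 197000000 = 25380.7 μs.
Transmission budget = 93800 − 25380.7 = 68419.3 μs.
R ≥ L / t_tx = 75000 bits / 0.0684193 s = 1.10 Mbps.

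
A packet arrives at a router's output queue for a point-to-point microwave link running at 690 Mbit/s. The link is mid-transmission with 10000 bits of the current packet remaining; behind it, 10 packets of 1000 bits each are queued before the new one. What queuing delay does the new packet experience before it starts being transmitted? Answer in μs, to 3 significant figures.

Each queued packet: L/R = 1000/690000000 = 1.44928 μs.
10 queued → 14.4928 μs.
Plus remaining 10000 bits of current packet: 14.4928 μs.
Queuing delay = 29.0 μs.

29.0 μs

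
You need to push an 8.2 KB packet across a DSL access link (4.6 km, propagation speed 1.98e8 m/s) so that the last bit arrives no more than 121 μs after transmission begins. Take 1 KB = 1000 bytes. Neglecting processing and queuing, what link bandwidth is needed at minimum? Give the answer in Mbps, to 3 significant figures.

671 Mbps

L = 65600 bits.
Propagation delay = 4600 / 198000000 = 23.2323 μs.
Transmission budget = 121 − 23.2323 = 97.7677 μs.
R ≥ L / t_tx = 65600 bits / 9.77677e-05 s = 671 Mbps.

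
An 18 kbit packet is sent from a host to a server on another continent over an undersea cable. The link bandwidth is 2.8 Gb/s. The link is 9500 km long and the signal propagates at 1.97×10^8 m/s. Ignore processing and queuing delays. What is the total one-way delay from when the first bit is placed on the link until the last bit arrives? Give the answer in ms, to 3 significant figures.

48.2 ms

L = 18000 bits.
Transmission delay = L/R = 18000 / 2800000000 = 0.00642857 ms.
Propagation delay = d/s = 9500000 m / 197000000 m/s = 48.2234 ms.
Total = 48.2 ms.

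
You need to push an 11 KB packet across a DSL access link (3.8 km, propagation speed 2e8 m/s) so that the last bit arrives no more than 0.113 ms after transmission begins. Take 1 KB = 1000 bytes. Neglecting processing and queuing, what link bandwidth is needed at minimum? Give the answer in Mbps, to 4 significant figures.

936.2 Mbps

L = 88000 bits.
Propagation delay = 3800 / 200000000 = 0.019 ms.
Transmission budget = 0.113 − 0.019 = 0.094 ms.
R ≥ L / t_tx = 88000 bits / 9.4e-05 s = 936.2 Mbps.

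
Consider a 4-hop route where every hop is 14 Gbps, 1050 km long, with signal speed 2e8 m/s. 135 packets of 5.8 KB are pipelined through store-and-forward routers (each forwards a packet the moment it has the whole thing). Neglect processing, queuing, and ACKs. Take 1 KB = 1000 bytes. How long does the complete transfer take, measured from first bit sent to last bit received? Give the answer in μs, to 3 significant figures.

Per-hop transmission t_tx = L/R = 46400/14000000000 = 3.31429 μs.
Per-hop propagation t_prop = 1050000/200000000 = 5250 μs.
Pipeline fill: first packet needs 4·t_tx to clear all hops; remaining 134 packets each add one t_tx.
Total = (4+135-1)·t_tx + 4·t_prop = 138·3.31429 + 4·5250 = 21500 μs.

21500 μs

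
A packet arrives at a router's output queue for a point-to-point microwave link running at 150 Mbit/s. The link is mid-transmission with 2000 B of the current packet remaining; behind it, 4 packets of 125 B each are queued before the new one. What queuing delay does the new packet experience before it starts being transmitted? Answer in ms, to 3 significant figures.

0.133 ms

Each queued packet: L/R = 1000/150000000 = 0.00666667 ms.
4 queued → 0.0266667 ms.
Plus remaining 16000 bits of current packet: 0.106667 ms.
Queuing delay = 0.133 ms.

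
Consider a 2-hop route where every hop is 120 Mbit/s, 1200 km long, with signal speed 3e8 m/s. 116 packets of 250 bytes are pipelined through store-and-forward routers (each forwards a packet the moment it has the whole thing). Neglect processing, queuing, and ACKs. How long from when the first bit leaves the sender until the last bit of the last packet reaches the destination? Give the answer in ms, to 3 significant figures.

Per-hop transmission t_tx = L/R = 2000/120000000 = 0.0166667 ms.
Per-hop propagation t_prop = 1200000/300000000 = 4 ms.
Pipeline fill: first packet needs 2·t_tx to clear all hops; remaining 115 packets each add one t_tx.
Total = (2+116-1)·t_tx + 2·t_prop = 117·0.0166667 + 2·4 = 9.95 ms.

9.95 ms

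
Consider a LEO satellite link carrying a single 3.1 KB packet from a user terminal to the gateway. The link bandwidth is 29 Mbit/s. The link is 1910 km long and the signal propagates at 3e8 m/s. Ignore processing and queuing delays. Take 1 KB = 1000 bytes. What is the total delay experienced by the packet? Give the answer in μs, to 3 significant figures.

L = 24800 bits.
Transmission delay = L/R = 24800 / 29000000 = 855.172 μs.
Propagation delay = d/s = 1910000 m / 300000000 m/s = 6366.67 μs.
Total = 7220 μs.

7220 μs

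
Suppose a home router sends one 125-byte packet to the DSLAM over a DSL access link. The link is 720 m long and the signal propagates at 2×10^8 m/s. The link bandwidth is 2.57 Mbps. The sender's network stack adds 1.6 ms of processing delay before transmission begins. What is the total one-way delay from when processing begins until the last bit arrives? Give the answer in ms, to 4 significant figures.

1.993 ms

L = 125 × 8 = 1000 bits.
Transmission delay = L/R = 1000 / 2570000 = 0.389105 ms.
Propagation delay = d/s = 720 m / 200000000 m/s = 0.0036 ms.
Plus processing delay 1.6 ms = 1.6 ms.
Total = 1.993 ms.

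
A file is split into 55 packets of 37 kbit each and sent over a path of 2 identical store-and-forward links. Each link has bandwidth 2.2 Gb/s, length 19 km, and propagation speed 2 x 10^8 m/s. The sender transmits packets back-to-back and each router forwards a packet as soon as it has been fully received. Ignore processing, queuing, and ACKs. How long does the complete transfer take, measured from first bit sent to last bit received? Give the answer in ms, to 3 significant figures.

Per-hop transmission t_tx = L/R = 37000/2200000000 = 0.0168182 ms.
Per-hop propagation t_prop = 19000/200000000 = 0.095 ms.
Pipeline fill: first packet needs 2·t_tx to clear all hops; remaining 54 packets each add one t_tx.
Total = (2+55-1)·t_tx + 2·t_prop = 56·0.0168182 + 2·0.095 = 1.13 ms.

1.13 ms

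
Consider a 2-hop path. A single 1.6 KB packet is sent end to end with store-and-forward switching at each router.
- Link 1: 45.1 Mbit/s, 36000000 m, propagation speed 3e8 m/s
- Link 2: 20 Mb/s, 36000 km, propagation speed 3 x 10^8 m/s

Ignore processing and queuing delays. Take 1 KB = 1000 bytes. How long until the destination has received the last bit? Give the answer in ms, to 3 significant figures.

L = 12800 bits.
Transmission delays (L/R per hop): 0.283814, 0.64 ms; sum = 0.923814 ms.
Propagation delays (d/s per hop): 120, 120 ms; sum = 240 ms.
End-to-end = 241 ms.

241 ms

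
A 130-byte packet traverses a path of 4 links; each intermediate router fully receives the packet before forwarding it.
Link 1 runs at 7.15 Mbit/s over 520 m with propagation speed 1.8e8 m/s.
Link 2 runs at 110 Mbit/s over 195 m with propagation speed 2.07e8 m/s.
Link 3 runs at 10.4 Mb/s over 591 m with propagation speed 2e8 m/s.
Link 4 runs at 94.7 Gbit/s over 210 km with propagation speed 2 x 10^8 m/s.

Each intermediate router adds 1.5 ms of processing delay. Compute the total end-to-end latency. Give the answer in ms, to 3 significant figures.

L = 130 × 8 = 1040 bits.
Transmission delays (L/R per hop): 0.145455, 0.00945455, 0.1, 1.0982e-05 ms; sum = 0.25492 ms.
Propagation delays (d/s per hop): 0.00288889, 0.000942029, 0.002955, 1.05 ms; sum = 1.05679 ms.
Processing at 3 router(s): 3 × 1.5 ms = 4.5 ms.
End-to-end = 5.81 ms.

5.81 ms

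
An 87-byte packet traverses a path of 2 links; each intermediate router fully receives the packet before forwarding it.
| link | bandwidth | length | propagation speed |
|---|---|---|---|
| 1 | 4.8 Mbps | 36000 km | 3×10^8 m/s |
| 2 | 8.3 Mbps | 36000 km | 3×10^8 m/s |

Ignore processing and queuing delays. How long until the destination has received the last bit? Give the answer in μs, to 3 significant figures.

L = 87 × 8 = 696 bits.
Transmission delays (L/R per hop): 145, 83.8554 μs; sum = 228.855 μs.
Propagation delays (d/s per hop): 120000, 120000 μs; sum = 240000 μs.
End-to-end = 240000 μs.

240000 μs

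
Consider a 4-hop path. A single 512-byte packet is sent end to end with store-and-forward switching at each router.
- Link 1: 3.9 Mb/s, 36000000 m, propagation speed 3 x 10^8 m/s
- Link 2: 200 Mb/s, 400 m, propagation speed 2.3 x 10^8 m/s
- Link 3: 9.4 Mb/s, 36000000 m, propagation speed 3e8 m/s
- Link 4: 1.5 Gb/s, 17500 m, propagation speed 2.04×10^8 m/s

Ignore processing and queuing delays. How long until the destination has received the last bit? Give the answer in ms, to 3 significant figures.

242 ms

L = 512 × 8 = 4096 bits.
Transmission delays (L/R per hop): 1.05026, 0.02048, 0.435745, 0.00273067 ms; sum = 1.50921 ms.
Propagation delays (d/s per hop): 120, 0.00173913, 120, 0.0857843 ms; sum = 240.088 ms.
End-to-end = 242 ms.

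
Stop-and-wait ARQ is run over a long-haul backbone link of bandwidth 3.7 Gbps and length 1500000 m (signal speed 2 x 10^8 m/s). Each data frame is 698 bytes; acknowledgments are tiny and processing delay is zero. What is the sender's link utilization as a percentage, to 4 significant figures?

t_tx = L/R = 5584/3700000000 = 1.50919e-06 s.
t_prop = 1500000/200000000 = 0.0075 s; RTT = 0.015 s.
Cycle = t_tx + RTT = 0.0150015 s.
Utilization = t_tx / cycle = 1.50919e-06/0.0150015 = 0.01006 %.

0.01006 %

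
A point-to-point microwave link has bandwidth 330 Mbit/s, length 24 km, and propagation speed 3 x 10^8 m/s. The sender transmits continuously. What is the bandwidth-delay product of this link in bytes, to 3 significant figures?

Propagation delay = 24000 / 300000000 = 8e-05 s.
BDP = R × t_prop = 330000000 × 8e-05 = 26400 bits.
In bytes: 26400/8 = 3300 bytes.

3300 bytes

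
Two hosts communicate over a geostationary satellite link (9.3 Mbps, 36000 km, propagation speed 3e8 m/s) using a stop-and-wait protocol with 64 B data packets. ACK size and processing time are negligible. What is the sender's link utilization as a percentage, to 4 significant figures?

t_tx = L/R = 512/9300000 = 5.50538e-05 s.
t_prop = 36000000/300000000 = 0.12 s; RTT = 0.24 s.
Cycle = t_tx + RTT = 0.240055 s.
Utilization = t_tx / cycle = 5.50538e-05/0.240055 = 0.02293 %.

0.02293 %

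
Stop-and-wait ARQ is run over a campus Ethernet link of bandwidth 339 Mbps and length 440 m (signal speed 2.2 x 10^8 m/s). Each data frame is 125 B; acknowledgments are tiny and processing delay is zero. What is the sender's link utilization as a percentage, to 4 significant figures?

t_tx = L/R = 1000/339000000 = 2.94985e-06 s.
t_prop = 440/2.2e+08 = 2e-06 s; RTT = 4e-06 s.
Cycle = t_tx + RTT = 6.94985e-06 s.
Utilization = t_tx / cycle = 2.94985e-06/6.94985e-06 = 42.44 %.

42.44 %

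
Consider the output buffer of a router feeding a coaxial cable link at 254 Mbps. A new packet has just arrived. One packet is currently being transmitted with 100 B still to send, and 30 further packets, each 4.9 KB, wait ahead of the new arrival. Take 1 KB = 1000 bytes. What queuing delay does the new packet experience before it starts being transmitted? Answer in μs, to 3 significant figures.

Each queued packet: L/R = 39200/254000000 = 154.331 μs.
30 queued → 4629.92 μs.
Plus remaining 800 bits of current packet: 3.14961 μs.
Queuing delay = 4630 μs.

4630 μs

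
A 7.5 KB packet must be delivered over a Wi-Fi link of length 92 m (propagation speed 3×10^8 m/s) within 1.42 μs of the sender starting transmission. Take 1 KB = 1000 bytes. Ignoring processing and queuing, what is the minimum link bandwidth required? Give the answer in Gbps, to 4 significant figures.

53.89 Gbps

L = 60000 bits.
Propagation delay = 92 / 300000000 = 0.306667 μs.
Transmission budget = 1.42 − 0.306667 = 1.11333 μs.
R ≥ L / t_tx = 60000 bits / 1.11333e-06 s = 53.89 Gbps.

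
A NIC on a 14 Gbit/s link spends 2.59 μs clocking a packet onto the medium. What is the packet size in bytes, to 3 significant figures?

4530 bytes

L = R × t_tx = 14000000000 b/s × 2.59e-06 s = 36260 bits.
In bytes: 36260 / 8 = 4530 bytes.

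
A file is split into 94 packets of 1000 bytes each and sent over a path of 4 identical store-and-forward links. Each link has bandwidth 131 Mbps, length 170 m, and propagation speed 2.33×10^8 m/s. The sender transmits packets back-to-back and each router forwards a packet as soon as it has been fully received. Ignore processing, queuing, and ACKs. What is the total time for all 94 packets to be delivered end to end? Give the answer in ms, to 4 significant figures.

5.927 ms

Per-hop transmission t_tx = L/R = 8000/131000000 = 0.0610687 ms.
Per-hop propagation t_prop = 170/233000000 = 0.000729614 ms.
Pipeline fill: first packet needs 4·t_tx to clear all hops; remaining 93 packets each add one t_tx.
Total = (4+94-1)·t_tx + 4·t_prop = 97·0.0610687 + 4·0.000729614 = 5.927 ms.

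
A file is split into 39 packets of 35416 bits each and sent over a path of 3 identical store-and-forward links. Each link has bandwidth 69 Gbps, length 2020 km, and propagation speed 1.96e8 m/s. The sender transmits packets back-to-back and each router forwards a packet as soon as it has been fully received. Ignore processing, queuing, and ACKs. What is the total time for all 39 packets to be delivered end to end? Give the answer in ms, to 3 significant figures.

30.9 ms

Per-hop transmission t_tx = L/R = 35416/69000000000 = 0.000513275 ms.
Per-hop propagation t_prop = 2020000/196000000 = 10.3061 ms.
Pipeline fill: first packet needs 3·t_tx to clear all hops; remaining 38 packets each add one t_tx.
Total = (3+39-1)·t_tx + 3·t_prop = 41·0.000513275 + 3·10.3061 = 30.9 ms.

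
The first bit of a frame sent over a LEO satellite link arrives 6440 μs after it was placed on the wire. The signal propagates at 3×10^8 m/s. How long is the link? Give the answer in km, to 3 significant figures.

1930 km

d = s × t_prop = 300000000 × 0.00644 = 1930 km.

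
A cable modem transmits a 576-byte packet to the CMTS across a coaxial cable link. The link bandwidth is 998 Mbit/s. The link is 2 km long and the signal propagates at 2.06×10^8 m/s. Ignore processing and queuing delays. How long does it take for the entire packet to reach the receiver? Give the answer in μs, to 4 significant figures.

L = 576 × 8 = 4608 bits.
Transmission delay = L/R = 4608 / 998000000 = 4.61723 μs.
Propagation delay = d/s = 2000 m / 206000000 m/s = 9.70874 μs.
Total = 14.33 μs.

14.33 μs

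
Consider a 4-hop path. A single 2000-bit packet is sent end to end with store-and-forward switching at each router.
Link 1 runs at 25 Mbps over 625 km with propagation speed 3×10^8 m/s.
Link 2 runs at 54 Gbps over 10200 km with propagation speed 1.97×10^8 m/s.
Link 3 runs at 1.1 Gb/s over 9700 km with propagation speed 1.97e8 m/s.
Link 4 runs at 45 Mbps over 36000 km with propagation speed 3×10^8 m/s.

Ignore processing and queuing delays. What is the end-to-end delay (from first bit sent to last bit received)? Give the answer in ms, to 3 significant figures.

223 ms

Transmission delays (L/R per hop): 0.08, 3.7037e-05, 0.00181818, 0.0444444 ms; sum = 0.1263 ms.
Propagation delays (d/s per hop): 2.08333, 51.7766, 49.2386, 120 ms; sum = 223.099 ms.
End-to-end = 223 ms.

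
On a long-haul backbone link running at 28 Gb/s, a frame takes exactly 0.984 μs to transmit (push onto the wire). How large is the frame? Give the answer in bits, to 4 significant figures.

27550 bits

L = R × t_tx = 28000000000 b/s × 9.84e-07 s = 27552 bits.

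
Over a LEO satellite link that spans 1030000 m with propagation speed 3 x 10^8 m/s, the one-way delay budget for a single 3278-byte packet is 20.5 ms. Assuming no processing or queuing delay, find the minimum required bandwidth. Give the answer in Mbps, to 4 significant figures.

1.537 Mbps

L = 26224 bits.
Propagation delay = 1030000 / 300000000 = 3.43333 ms.
Transmission budget = 20.5 − 3.43333 = 17.0667 ms.
R ≥ L / t_tx = 26224 bits / 0.0170667 s = 1.537 Mbps.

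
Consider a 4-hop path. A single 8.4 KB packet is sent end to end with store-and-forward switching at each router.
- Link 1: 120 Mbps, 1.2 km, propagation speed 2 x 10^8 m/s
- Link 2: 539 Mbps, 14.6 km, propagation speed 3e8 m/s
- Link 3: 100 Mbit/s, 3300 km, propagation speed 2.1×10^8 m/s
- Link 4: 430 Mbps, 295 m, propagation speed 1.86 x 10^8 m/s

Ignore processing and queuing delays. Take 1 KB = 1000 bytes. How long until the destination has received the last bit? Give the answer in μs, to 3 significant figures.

L = 67200 bits.
Transmission delays (L/R per hop): 560, 124.675, 672, 156.279 μs; sum = 1512.95 μs.
Propagation delays (d/s per hop): 6, 48.6667, 15714.3, 1.58602 μs; sum = 15770.5 μs.
End-to-end = 17300 μs.

17300 μs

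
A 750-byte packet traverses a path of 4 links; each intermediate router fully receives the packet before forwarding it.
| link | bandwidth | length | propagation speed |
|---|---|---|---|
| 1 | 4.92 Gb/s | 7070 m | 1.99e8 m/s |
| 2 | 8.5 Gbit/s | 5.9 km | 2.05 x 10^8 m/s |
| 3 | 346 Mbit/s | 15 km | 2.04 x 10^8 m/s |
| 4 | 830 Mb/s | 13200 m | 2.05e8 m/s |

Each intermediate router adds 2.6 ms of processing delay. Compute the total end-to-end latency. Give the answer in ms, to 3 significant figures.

8.03 ms

L = 750 × 8 = 6000 bits.
Transmission delays (L/R per hop): 0.00121951, 0.000705882, 0.017341, 0.00722892 ms; sum = 0.0264954 ms.
Propagation delays (d/s per hop): 0.0355276, 0.0287805, 0.0735294, 0.0643902 ms; sum = 0.202228 ms.
Processing at 3 router(s): 3 × 2.6 ms = 7.8 ms.
End-to-end = 8.03 ms.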